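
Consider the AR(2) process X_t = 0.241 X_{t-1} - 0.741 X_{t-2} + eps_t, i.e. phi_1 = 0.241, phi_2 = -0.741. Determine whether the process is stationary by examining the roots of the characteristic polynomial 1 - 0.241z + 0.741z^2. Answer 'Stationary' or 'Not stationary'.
\text{Stationary}

The AR(p) characteristic polynomial is P(z) = 1 - 0.241z + 0.741z^2.
Stationarity requires all roots to lie outside the unit circle, i.e. |z| > 1 for every root.
Set 1 + (-0.241) z + (0.741) z^2 = 0, i.e. a z^2 + b z + c = 0 with a = 0.741, b = -0.241, c = 1.
Discriminant D = b^2 - 4ac = (-0.241)^2 - 4*(0.741)*1 = 0.058081 - (2.964) = -2.905919.
D < 0, so the roots are the complex-conjugate pair z = (-b +/- i sqrt(-D)) / (2a) = 0.1626 +/- 1.1503i.
For a conjugate pair |z|^2 = z * conj(z) = (product of roots) = c/a = 1/(0.741) = 1.349528, so |z| = sqrt(1.349528) = 1.1617 for both roots.
Moduli of all roots: 1.1617, 1.1617.
All moduli strictly greater than 1? Yes.
Verdict: Stationary.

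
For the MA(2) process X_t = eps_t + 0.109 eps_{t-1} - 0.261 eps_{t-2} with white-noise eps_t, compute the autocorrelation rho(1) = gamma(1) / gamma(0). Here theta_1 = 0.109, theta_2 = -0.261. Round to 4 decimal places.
\rho(1) = 0.0746

For an MA(q) process with theta_0 = 1, the autocovariance is
  gamma(k) = sigma^2 * sum_{i=0..q-k} theta_i * theta_{i+k},
and rho(k) = gamma(k) / gamma(0). Sigma^2 cancels.
  numerator   = (1)*(0.109) + (0.109)*(-0.261) = 0.080551.
  denominator = (1)^2 + (0.109)^2 + (-0.261)^2 = 1.080002.
  rho(1) = 0.080551 / 1.080002 = 0.0746.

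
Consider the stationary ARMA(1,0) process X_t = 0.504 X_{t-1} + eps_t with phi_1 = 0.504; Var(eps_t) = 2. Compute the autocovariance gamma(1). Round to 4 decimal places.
\gamma(1) = 1.3512

Multiply the model equation by X_{t-k} and take expectations. With theta_0 = psi_0 = 1 and psi_j the MA(infinity) weights, this gives
  gamma(k) - sum_i phi_i gamma(k-i) = c_k,
  c_k = sigma^2 * sum_{j=k..q} theta_j psi_{j-k}   (c_k = 0 for k > q),
using gamma(-m) = gamma(m).
Pure AR (q = 0): c_0 = sigma^2 = 2, c_k = 0 for k >= 1.
Equations for k = 0 and k = 1 (AR order 1):
  gamma(0) = phi_1 gamma(1) + c_0
  gamma(1) = phi_1 gamma(0) + c_1
Substituting the second into the first: gamma(0) (1 - phi_1^2) = c_0 + phi_1 c_1, so
  gamma(0) = c_0 / (1 - phi_1^2) = 2 / (1 - (0.504)^2) = 2 / 0.745984 = 2.681023.
  gamma(1) = phi_1 gamma(0) = (0.504)(2.681023) = 1.351235.
Therefore gamma(1) = 1.3512 (to 4 decimal places).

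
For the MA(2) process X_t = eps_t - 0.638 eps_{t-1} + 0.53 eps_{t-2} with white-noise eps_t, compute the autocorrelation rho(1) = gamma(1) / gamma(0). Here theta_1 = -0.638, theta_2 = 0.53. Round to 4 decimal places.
\rho(1) = -0.5783

For an MA(q) process with theta_0 = 1, the autocovariance is
  gamma(k) = sigma^2 * sum_{i=0..q-k} theta_i * theta_{i+k},
and rho(k) = gamma(k) / gamma(0). Sigma^2 cancels.
  numerator   = (1)*(-0.638) + (-0.638)*(0.53) = -0.97614.
  denominator = (1)^2 + (-0.638)^2 + (0.53)^2 = 1.687944.
  rho(1) = -0.97614 / 1.687944 = -0.5783.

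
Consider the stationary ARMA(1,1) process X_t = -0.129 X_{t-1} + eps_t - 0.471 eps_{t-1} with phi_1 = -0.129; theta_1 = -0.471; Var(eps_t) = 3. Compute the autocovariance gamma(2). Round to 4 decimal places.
\gamma(2) = 0.2505

Multiply the model equation by X_{t-k} and take expectations. With theta_0 = psi_0 = 1 and psi_j the MA(infinity) weights, this gives
  gamma(k) - sum_i phi_i gamma(k-i) = c_k,
  c_k = sigma^2 * sum_{j=k..q} theta_j psi_{j-k}   (c_k = 0 for k > q),
using gamma(-m) = gamma(m).
psi-weights needed (psi_j = theta_j + sum_i phi_i psi_{j-i}):
  psi_1 = theta_1 + phi_1 = -0.471 + (-0.129) = -0.6
Right-hand sides:
  c_0 = sigma^2 (1 + theta_1 psi_1) = 3 * (1 + (-0.471)(-0.6)) = 3 * 1.2826 = 3.8478
  c_1 = sigma^2 theta_1 = 3 * (-0.471) = -1.413
  c_2 = 0
Equations for k = 0 and k = 1 (AR order 1):
  gamma(0) = phi_1 gamma(1) + c_0
  gamma(1) = phi_1 gamma(0) + c_1
Substituting the second into the first: gamma(0) (1 - phi_1^2) = c_0 + phi_1 c_1, so
  gamma(0) = (c_0 + phi_1 c_1) / (1 - phi_1^2) = (3.8478 + (-0.129)(-1.413)) / (1 - (-0.129)^2) = 4.030077 / 0.983359 = 4.098276.
  gamma(1) = phi_1 gamma(0) + c_1 = (-0.129)(4.098276) + (-1.413) = -1.941678.
For k = 2 (> q): gamma(2) = phi_1 gamma(1) = (-0.129)(-1.941678) = 0.250476.
Therefore gamma(2) = 0.2505 (to 4 decimal places).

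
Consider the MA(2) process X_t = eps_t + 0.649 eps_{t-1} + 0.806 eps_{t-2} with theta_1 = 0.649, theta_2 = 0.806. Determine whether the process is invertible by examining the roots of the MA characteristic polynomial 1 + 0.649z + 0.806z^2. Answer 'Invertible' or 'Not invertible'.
\text{Invertible}

The MA(q) characteristic polynomial is P(z) = 1 + 0.649z + 0.806z^2.
Invertibility requires all roots to lie outside the unit circle, i.e. |z| > 1 for every root.
Set 1 + (0.649) z + (0.806) z^2 = 0, i.e. a z^2 + b z + c = 0 with a = 0.806, b = 0.649, c = 1.
Discriminant D = b^2 - 4ac = (0.649)^2 - 4*(0.806)*1 = 0.421201 - (3.224) = -2.802799.
D < 0, so the roots are the complex-conjugate pair z = (-b +/- i sqrt(-D)) / (2a) = -0.4026 +/- 1.0386i.
For a conjugate pair |z|^2 = z * conj(z) = (product of roots) = c/a = 1/(0.806) = 1.240695, so |z| = sqrt(1.240695) = 1.1139 for both roots.
Moduli of all roots: 1.1139, 1.1139.
All moduli strictly greater than 1? Yes.
Verdict: Invertible.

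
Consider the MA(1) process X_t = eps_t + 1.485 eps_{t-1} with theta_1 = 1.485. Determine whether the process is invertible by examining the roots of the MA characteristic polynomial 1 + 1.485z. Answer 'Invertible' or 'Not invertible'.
\text{Not invertible}

The MA(q) characteristic polynomial is P(z) = 1 + 1.485z.
Invertibility requires all roots to lie outside the unit circle, i.e. |z| > 1 for every root.
This is linear in z: 1 + (1.485) z = 0  =>  z = -1/(1.485) = -0.673401,  |z| = 0.673401.
Moduli of all roots: 0.6734.
All moduli strictly greater than 1? No.
Verdict: Not invertible.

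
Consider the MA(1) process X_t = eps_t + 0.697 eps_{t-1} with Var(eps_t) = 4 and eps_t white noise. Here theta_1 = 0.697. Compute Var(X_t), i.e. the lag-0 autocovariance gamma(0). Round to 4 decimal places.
\gamma(0) = 5.9432

For an MA(q) process X_t = eps_t + sum_i theta_i eps_{t-i} with
Var(eps_t) = sigma^2, the variance is
  gamma(0) = sigma^2 * (1 + sum_i theta_i^2).
  sum_i theta_i^2 = (0.697)^2 = 0.485809.
  gamma(0) = 4 * (1 + 0.485809) = 4 * 1.485809 = 5.943236, which rounds to 5.9432.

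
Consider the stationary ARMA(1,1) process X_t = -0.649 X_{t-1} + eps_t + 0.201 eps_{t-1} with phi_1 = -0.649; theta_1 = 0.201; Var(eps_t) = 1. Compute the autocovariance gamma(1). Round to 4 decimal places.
\gamma(1) = -0.6730

Multiply the model equation by X_{t-k} and take expectations. With theta_0 = psi_0 = 1 and psi_j the MA(infinity) weights, this gives
  gamma(k) - sum_i phi_i gamma(k-i) = c_k,
  c_k = sigma^2 * sum_{j=k..q} theta_j psi_{j-k}   (c_k = 0 for k > q),
using gamma(-m) = gamma(m).
psi-weights needed (psi_j = theta_j + sum_i phi_i psi_{j-i}):
  psi_1 = theta_1 + phi_1 = 0.201 + (-0.649) = -0.448
Right-hand sides:
  c_0 = sigma^2 (1 + theta_1 psi_1) = 1 * (1 + (0.201)(-0.448)) = 1 * 0.909952 = 0.909952
  c_1 = sigma^2 theta_1 = 1 * (0.201) = 0.201
  c_2 = 0
Equations for k = 0 and k = 1 (AR order 1):
  gamma(0) = phi_1 gamma(1) + c_0
  gamma(1) = phi_1 gamma(0) + c_1
Substituting the second into the first: gamma(0) (1 - phi_1^2) = c_0 + phi_1 c_1, so
  gamma(0) = (c_0 + phi_1 c_1) / (1 - phi_1^2) = (0.909952 + (-0.649)(0.201)) / (1 - (-0.649)^2) = 0.779503 / 0.578799 = 1.346759.
  gamma(1) = phi_1 gamma(0) + c_1 = (-0.649)(1.346759) + (0.201) = -0.673047.
Therefore gamma(1) = -0.6730 (to 4 decimal places).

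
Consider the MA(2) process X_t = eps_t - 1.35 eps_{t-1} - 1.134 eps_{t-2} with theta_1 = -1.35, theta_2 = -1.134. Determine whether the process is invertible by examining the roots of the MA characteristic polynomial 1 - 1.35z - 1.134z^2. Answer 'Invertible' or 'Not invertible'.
\text{Not invertible}

The MA(q) characteristic polynomial is P(z) = 1 - 1.35z - 1.134z^2.
Invertibility requires all roots to lie outside the unit circle, i.e. |z| > 1 for every root.
Set 1 + (-1.35) z + (-1.134) z^2 = 0, i.e. a z^2 + b z + c = 0 with a = -1.134, b = -1.35, c = 1.
Discriminant D = b^2 - 4ac = (-1.35)^2 - 4*(-1.134)*1 = 1.8225 - (-4.536) = 6.3585.
D >= 0, so the roots are real: z = (-b +/- sqrt(D)) / (2a) = (1.35 +/- 2.521607) / (-2.268).
  z_1 = (1.35 + 2.521607) / (-2.268) = -1.7071,   |z_1| = 1.7071.
  z_2 = (1.35 - 2.521607) / (-2.268) = 0.5166,   |z_2| = 0.5166.
Moduli of all roots: 1.7071, 0.5166.
All moduli strictly greater than 1? No.
Verdict: Not invertible.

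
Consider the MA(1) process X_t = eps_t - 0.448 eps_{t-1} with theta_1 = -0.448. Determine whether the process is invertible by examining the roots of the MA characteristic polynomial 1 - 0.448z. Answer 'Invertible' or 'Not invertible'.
\text{Invertible}

The MA(q) characteristic polynomial is P(z) = 1 - 0.448z.
Invertibility requires all roots to lie outside the unit circle, i.e. |z| > 1 for every root.
This is linear in z: 1 + (-0.448) z = 0  =>  z = -1/(-0.448) = 2.232143,  |z| = 2.232143.
Moduli of all roots: 2.2321.
All moduli strictly greater than 1? Yes.
Verdict: Invertible.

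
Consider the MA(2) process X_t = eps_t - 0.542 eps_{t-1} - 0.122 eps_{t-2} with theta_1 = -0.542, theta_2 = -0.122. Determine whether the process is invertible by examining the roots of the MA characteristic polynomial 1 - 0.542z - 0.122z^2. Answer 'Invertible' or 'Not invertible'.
\text{Invertible}

The MA(q) characteristic polynomial is P(z) = 1 - 0.542z - 0.122z^2.
Invertibility requires all roots to lie outside the unit circle, i.e. |z| > 1 for every root.
Set 1 + (-0.542) z + (-0.122) z^2 = 0, i.e. a z^2 + b z + c = 0 with a = -0.122, b = -0.542, c = 1.
Discriminant D = b^2 - 4ac = (-0.542)^2 - 4*(-0.122)*1 = 0.293764 - (-0.488) = 0.781764.
D >= 0, so the roots are real: z = (-b +/- sqrt(D)) / (2a) = (0.542 +/- 0.884174) / (-0.244).
  z_1 = (0.542 + 0.884174) / (-0.244) = -5.845,   |z_1| = 5.845.
  z_2 = (0.542 - 0.884174) / (-0.244) = 1.4024,   |z_2| = 1.4024.
Moduli of all roots: 5.8450, 1.4024.
All moduli strictly greater than 1? Yes.
Verdict: Invertible.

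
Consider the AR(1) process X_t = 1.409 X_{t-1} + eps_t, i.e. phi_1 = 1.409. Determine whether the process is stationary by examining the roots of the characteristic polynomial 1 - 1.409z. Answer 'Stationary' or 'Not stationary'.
\text{Not stationary}

The AR(p) characteristic polynomial is P(z) = 1 - 1.409z.
Stationarity requires all roots to lie outside the unit circle, i.e. |z| > 1 for every root.
This is linear in z: 1 + (-1.409) z = 0  =>  z = -1/(-1.409) = 0.709723,  |z| = 0.709723.
Moduli of all roots: 0.7097.
All moduli strictly greater than 1? No.
Verdict: Not stationary.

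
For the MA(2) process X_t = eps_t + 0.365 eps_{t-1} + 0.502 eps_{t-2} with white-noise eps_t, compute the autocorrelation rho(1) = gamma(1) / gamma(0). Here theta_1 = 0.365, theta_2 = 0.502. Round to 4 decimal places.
\rho(1) = 0.3958

For an MA(q) process with theta_0 = 1, the autocovariance is
  gamma(k) = sigma^2 * sum_{i=0..q-k} theta_i * theta_{i+k},
and rho(k) = gamma(k) / gamma(0). Sigma^2 cancels.
  numerator   = (1)*(0.365) + (0.365)*(0.502) = 0.54823.
  denominator = (1)^2 + (0.365)^2 + (0.502)^2 = 1.385229.
  rho(1) = 0.54823 / 1.385229 = 0.3958.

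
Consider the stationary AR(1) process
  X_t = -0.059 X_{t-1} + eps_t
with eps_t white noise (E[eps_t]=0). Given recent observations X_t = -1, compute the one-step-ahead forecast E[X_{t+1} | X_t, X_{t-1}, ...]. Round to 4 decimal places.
E[X_{t+1} \mid \mathcal F_t] = 0.0590

For an AR(p) model X_t = c + sum_i phi_i X_{t-i} + eps_t, the
one-step-ahead conditional mean is
  E[X_{t+1} | X_t, ...] = c + sum_i phi_i X_{t+1-i}.
Substitute known values:
  E[X_{t+1} | ...] = (-0.059) * (-1)
                   = 0.0590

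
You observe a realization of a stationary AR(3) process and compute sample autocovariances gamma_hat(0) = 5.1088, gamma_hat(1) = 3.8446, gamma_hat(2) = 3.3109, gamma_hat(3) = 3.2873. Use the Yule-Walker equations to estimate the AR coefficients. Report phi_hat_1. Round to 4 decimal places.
\hat\phi_{1} = 0.5630

The Yule-Walker equations for an AR(p) process read, in matrix form,
  Gamma_p phi = r_p,   with   (Gamma_p)_{ij} = gamma(|i - j|),
                       (r_p)_i = gamma(i),   i,j = 1..p.
Substitute the sample gammas (Toeplitz matrix and right-hand side of size 3):
  Gamma_p = [[5.1088, 3.8446, 3.3109], [3.8446, 5.1088, 3.8446], [3.3109, 3.8446, 5.1088]]
  r_p     = [3.8446, 3.3109, 3.2873]
Written out (R1..R3):
  (R1) 5.1088 phi_1 + 3.8446 phi_2 + 3.3109 phi_3 = 3.8446
  (R2) 3.8446 phi_1 + 5.1088 phi_2 + 3.8446 phi_3 = 3.3109
  (R3) 3.3109 phi_1 + 3.8446 phi_2 + 5.1088 phi_3 = 3.2873
Gaussian elimination:
  R2 <- R2 - (3.8446/5.1088) R1 = R2 - (0.752545) R1:  2.215567 phi_2 + 1.353 phi_3 = 0.417667
  R3 <- R3 - (3.3109/5.1088) R1 = R3 - (0.648078) R1:  1.353 phi_2 + 2.963079 phi_3 = 0.7957
  R3 <- R3 - (1.353/2.215567) R2 = R3 - (0.610679) R2:  2.136831 phi_3 = 0.54064
Back-substitution:
  phi_hat_3 = 0.54064 / 2.136831 = 0.25301
  phi_hat_2 = (0.417667 - (1.353)(0.25301)) / 2.215567 = 0.034007
  phi_hat_1 = (3.8446 - (3.8446)(0.034007) - (3.3109)(0.25301)) / 5.1088 = 0.562983
So phi_hat = [0.5630, 0.0340, 0.2530].
Therefore phi_hat_1 = 0.5630.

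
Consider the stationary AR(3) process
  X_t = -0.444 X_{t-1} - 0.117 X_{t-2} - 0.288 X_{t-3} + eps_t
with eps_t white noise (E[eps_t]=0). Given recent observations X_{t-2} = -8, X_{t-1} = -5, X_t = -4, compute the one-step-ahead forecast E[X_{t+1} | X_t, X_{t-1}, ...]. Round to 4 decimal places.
E[X_{t+1} \mid \mathcal F_t] = 4.6650

For an AR(p) model X_t = c + sum_i phi_i X_{t-i} + eps_t, the
one-step-ahead conditional mean is
  E[X_{t+1} | X_t, ...] = c + sum_i phi_i X_{t+1-i}.
Substitute known values:
  E[X_{t+1} | ...] = (-0.444) * (-4) + (-0.117) * (-5) + (-0.288) * (-8)
                   = 4.6650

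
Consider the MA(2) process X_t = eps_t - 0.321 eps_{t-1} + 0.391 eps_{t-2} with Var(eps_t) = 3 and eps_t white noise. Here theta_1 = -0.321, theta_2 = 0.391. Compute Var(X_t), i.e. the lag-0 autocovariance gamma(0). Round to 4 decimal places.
\gamma(0) = 3.7678

For an MA(q) process X_t = eps_t + sum_i theta_i eps_{t-i} with
Var(eps_t) = sigma^2, the variance is
  gamma(0) = sigma^2 * (1 + sum_i theta_i^2).
  sum_i theta_i^2 = (-0.321)^2 + (0.391)^2 = 0.103041 + 0.152881 = 0.255922.
  gamma(0) = 3 * (1 + 0.255922) = 3 * 1.255922 = 3.767766, which rounds to 3.7678.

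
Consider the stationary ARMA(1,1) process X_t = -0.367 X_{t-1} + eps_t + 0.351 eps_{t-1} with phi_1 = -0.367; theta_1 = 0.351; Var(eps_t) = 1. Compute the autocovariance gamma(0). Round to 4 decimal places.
\gamma(0) = 1.0003

Multiply the model equation by X_{t-k} and take expectations. With theta_0 = psi_0 = 1 and psi_j the MA(infinity) weights, this gives
  gamma(k) - sum_i phi_i gamma(k-i) = c_k,
  c_k = sigma^2 * sum_{j=k..q} theta_j psi_{j-k}   (c_k = 0 for k > q),
using gamma(-m) = gamma(m).
psi-weights needed (psi_j = theta_j + sum_i phi_i psi_{j-i}):
  psi_1 = theta_1 + phi_1 = 0.351 + (-0.367) = -0.016
Right-hand sides:
  c_0 = sigma^2 (1 + theta_1 psi_1) = 1 * (1 + (0.351)(-0.016)) = 1 * 0.994384 = 0.994384
  c_1 = sigma^2 theta_1 = 1 * (0.351) = 0.351
  c_2 = 0
Equations for k = 0 and k = 1 (AR order 1):
  gamma(0) = phi_1 gamma(1) + c_0
  gamma(1) = phi_1 gamma(0) + c_1
Substituting the second into the first: gamma(0) (1 - phi_1^2) = c_0 + phi_1 c_1, so
  gamma(0) = (c_0 + phi_1 c_1) / (1 - phi_1^2) = (0.994384 + (-0.367)(0.351)) / (1 - (-0.367)^2) = 0.865567 / 0.865311 = 1.000296.
Therefore gamma(0) = 1.0003 (to 4 decimal places).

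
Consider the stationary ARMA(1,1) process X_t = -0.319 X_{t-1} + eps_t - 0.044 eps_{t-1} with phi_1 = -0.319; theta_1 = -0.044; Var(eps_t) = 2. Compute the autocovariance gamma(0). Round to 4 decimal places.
\gamma(0) = 2.2934

Multiply the model equation by X_{t-k} and take expectations. With theta_0 = psi_0 = 1 and psi_j the MA(infinity) weights, this gives
  gamma(k) - sum_i phi_i gamma(k-i) = c_k,
  c_k = sigma^2 * sum_{j=k..q} theta_j psi_{j-k}   (c_k = 0 for k > q),
using gamma(-m) = gamma(m).
psi-weights needed (psi_j = theta_j + sum_i phi_i psi_{j-i}):
  psi_1 = theta_1 + phi_1 = -0.044 + (-0.319) = -0.363
Right-hand sides:
  c_0 = sigma^2 (1 + theta_1 psi_1) = 2 * (1 + (-0.044)(-0.363)) = 2 * 1.015972 = 2.031944
  c_1 = sigma^2 theta_1 = 2 * (-0.044) = -0.088
  c_2 = 0
Equations for k = 0 and k = 1 (AR order 1):
  gamma(0) = phi_1 gamma(1) + c_0
  gamma(1) = phi_1 gamma(0) + c_1
Substituting the second into the first: gamma(0) (1 - phi_1^2) = c_0 + phi_1 c_1, so
  gamma(0) = (c_0 + phi_1 c_1) / (1 - phi_1^2) = (2.031944 + (-0.319)(-0.088)) / (1 - (-0.319)^2) = 2.060016 / 0.898239 = 2.293394.
Therefore gamma(0) = 2.2934 (to 4 decimal places).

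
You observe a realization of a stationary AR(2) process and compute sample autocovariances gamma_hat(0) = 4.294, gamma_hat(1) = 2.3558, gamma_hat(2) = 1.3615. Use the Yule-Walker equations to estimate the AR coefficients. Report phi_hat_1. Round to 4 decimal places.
\hat\phi_{1} = 0.5360

The Yule-Walker equations for an AR(p) process read, in matrix form,
  Gamma_p phi = r_p,   with   (Gamma_p)_{ij} = gamma(|i - j|),
                       (r_p)_i = gamma(i),   i,j = 1..p.
Substitute the sample gammas (Toeplitz matrix and right-hand side of size 2):
  Gamma_p = [[4.294, 2.3558], [2.3558, 4.294]]
  r_p     = [2.3558, 1.3615]
Written out:
  4.294 phi_1 + 2.3558 phi_2 = 2.3558
  2.3558 phi_1 + 4.294 phi_2 = 1.3615
Solve by Cramer's rule:
  det = gamma(0)^2 - gamma(1)^2 = (4.294)^2 - (2.3558)^2 = 18.438436 - 5.54979364 = 12.88864236
  phi_hat_1 = [gamma(1) gamma(0) - gamma(1) gamma(2)] / det = [(2.3558)(4.294) - (2.3558)(1.3615)] / 12.88864236 = 6.9083835 / 12.88864236 = 0.536
  phi_hat_2 = [gamma(0) gamma(2) - gamma(1)^2] / det = [(4.294)(1.3615) - (2.3558)^2] / 12.88864236 = 0.29648736 / 12.88864236 = 0.023
So phi_hat = [0.5360, 0.0230].
Therefore phi_hat_1 = 0.5360.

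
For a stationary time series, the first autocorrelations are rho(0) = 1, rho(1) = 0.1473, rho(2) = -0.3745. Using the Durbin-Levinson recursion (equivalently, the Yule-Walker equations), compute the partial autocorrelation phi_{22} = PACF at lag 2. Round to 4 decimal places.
\phi_{22} = -0.4050

The PACF at lag k is phi_{kk}, the last component of the solution
to the Yule-Walker system G_k phi = r_k where
  (G_k)_{ij} = rho(|i - j|), (r_k)_i = rho(i), i,j = 1..k.
Equivalently, Durbin-Levinson gives phi_{kk} iteratively:
  phi_{11} = rho(1)
  phi_{kk} = [rho(k) - sum_{j=1..k-1} phi_{k-1,j} rho(k-j)]
            / [1 - sum_{j=1..k-1} phi_{k-1,j} rho(j)],
  phi_{k,j} = phi_{k-1,j} - phi_{kk} phi_{k-1,k-j},  j = 1..k-1.
Step k = 1:
  phi_11 = rho(1) = 0.1473.
Step k = 2:
  phi_22 = [rho(2) - phi_11 rho(1)] / [1 - phi_11 rho(1)] = [-0.3745 - (0.1473)(0.1473)] / [1 - (0.1473)(0.1473)]
         = -0.39619729 / 0.97830271 = -0.405.
Therefore phi_{22} = -0.4050.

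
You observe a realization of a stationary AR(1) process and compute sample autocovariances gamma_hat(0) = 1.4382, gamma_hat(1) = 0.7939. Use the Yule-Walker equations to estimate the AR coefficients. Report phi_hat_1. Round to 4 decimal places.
\hat\phi_{1} = 0.5520

The Yule-Walker equations for an AR(p) process read, in matrix form,
  Gamma_p phi = r_p,   with   (Gamma_p)_{ij} = gamma(|i - j|),
                       (r_p)_i = gamma(i),   i,j = 1..p.
Substitute the sample gammas (Toeplitz matrix and right-hand side of size 1):
  Gamma_p = [[1.4382]]
  r_p     = [0.7939]
With p = 1 this is the single equation gamma(0) phi_1 = gamma(1):
  phi_hat_1 = gamma(1) / gamma(0) = 0.7939 / 1.4382 = 0.5520.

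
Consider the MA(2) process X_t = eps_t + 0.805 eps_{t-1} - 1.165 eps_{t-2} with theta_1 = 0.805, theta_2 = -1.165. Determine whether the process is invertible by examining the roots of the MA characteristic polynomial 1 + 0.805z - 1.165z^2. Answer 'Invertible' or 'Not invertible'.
\text{Not invertible}

The MA(q) characteristic polynomial is P(z) = 1 + 0.805z - 1.165z^2.
Invertibility requires all roots to lie outside the unit circle, i.e. |z| > 1 for every root.
Set 1 + (0.805) z + (-1.165) z^2 = 0, i.e. a z^2 + b z + c = 0 with a = -1.165, b = 0.805, c = 1.
Discriminant D = b^2 - 4ac = (0.805)^2 - 4*(-1.165)*1 = 0.648025 - (-4.66) = 5.308025.
D >= 0, so the roots are real: z = (-b +/- sqrt(D)) / (2a) = (-0.805 +/- 2.303915) / (-2.33).
  z_1 = (-0.805 + 2.303915) / (-2.33) = -0.6433,   |z_1| = 0.6433.
  z_2 = (-0.805 - 2.303915) / (-2.33) = 1.3343,   |z_2| = 1.3343.
Moduli of all roots: 0.6433, 1.3343.
All moduli strictly greater than 1? No.
Verdict: Not invertible.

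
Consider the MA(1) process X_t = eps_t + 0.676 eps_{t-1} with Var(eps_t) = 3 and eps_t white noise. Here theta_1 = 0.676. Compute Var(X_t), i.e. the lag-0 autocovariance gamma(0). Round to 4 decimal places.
\gamma(0) = 4.3709

For an MA(q) process X_t = eps_t + sum_i theta_i eps_{t-i} with
Var(eps_t) = sigma^2, the variance is
  gamma(0) = sigma^2 * (1 + sum_i theta_i^2).
  sum_i theta_i^2 = (0.676)^2 = 0.456976.
  gamma(0) = 3 * (1 + 0.456976) = 3 * 1.456976 = 4.370928, which rounds to 4.3709.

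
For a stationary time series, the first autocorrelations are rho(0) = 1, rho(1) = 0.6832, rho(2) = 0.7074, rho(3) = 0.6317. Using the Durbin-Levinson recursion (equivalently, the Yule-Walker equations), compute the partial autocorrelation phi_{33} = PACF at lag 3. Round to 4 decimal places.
\phi_{33} = 0.1370

The PACF at lag k is phi_{kk}, the last component of the solution
to the Yule-Walker system G_k phi = r_k where
  (G_k)_{ij} = rho(|i - j|), (r_k)_i = rho(i), i,j = 1..k.
Equivalently, Durbin-Levinson gives phi_{kk} iteratively:
  phi_{11} = rho(1)
  phi_{kk} = [rho(k) - sum_{j=1..k-1} phi_{k-1,j} rho(k-j)]
            / [1 - sum_{j=1..k-1} phi_{k-1,j} rho(j)],
  phi_{k,j} = phi_{k-1,j} - phi_{kk} phi_{k-1,k-j},  j = 1..k-1.
Step k = 1:
  phi_11 = rho(1) = 0.6832.
Step k = 2:
  phi_22 = [rho(2) - phi_11 rho(1)] / [1 - phi_11 rho(1)] = [0.7074 - (0.6832)(0.6832)] / [1 - (0.6832)(0.6832)]
         = 0.24063776 / 0.53323776 = 0.451277.
  Update: phi_21 = phi_11 - phi_22 phi_11 = 0.6832 - (0.451277)(0.6832) = 0.374888.
Step k = 3:
  phi_33 = [rho(3) - phi_21 rho(2) - phi_22 rho(1)] / [1 - phi_21 rho(1) - phi_22 rho(2)]
    numerator   = 0.6317 - (0.374888)(0.7074) - (0.451277)(0.6832) = 0.05819216
    denominator = 1 - (0.374888)(0.6832) - (0.451277)(0.7074) = 0.42464355
  phi_33 = 0.05819216 / 0.42464355 = 0.137.
Therefore phi_{33} = 0.1370.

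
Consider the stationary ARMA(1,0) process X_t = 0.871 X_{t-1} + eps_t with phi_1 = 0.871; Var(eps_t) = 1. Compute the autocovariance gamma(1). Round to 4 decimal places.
\gamma(1) = 3.6087

Multiply the model equation by X_{t-k} and take expectations. With theta_0 = psi_0 = 1 and psi_j the MA(infinity) weights, this gives
  gamma(k) - sum_i phi_i gamma(k-i) = c_k,
  c_k = sigma^2 * sum_{j=k..q} theta_j psi_{j-k}   (c_k = 0 for k > q),
using gamma(-m) = gamma(m).
Pure AR (q = 0): c_0 = sigma^2 = 1, c_k = 0 for k >= 1.
Equations for k = 0 and k = 1 (AR order 1):
  gamma(0) = phi_1 gamma(1) + c_0
  gamma(1) = phi_1 gamma(0) + c_1
Substituting the second into the first: gamma(0) (1 - phi_1^2) = c_0 + phi_1 c_1, so
  gamma(0) = c_0 / (1 - phi_1^2) = 1 / (1 - (0.871)^2) = 1 / 0.241359 = 4.143206.
  gamma(1) = phi_1 gamma(0) = (0.871)(4.143206) = 3.608732.
Therefore gamma(1) = 3.6087 (to 4 decimal places).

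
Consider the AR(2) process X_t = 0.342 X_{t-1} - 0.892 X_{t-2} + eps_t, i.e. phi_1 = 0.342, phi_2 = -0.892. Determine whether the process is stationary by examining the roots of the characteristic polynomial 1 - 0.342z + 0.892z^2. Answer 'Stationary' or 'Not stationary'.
\text{Stationary}

The AR(p) characteristic polynomial is P(z) = 1 - 0.342z + 0.892z^2.
Stationarity requires all roots to lie outside the unit circle, i.e. |z| > 1 for every root.
Set 1 + (-0.342) z + (0.892) z^2 = 0, i.e. a z^2 + b z + c = 0 with a = 0.892, b = -0.342, c = 1.
Discriminant D = b^2 - 4ac = (-0.342)^2 - 4*(0.892)*1 = 0.116964 - (3.568) = -3.451036.
D < 0, so the roots are the complex-conjugate pair z = (-b +/- i sqrt(-D)) / (2a) = 0.1917 +/- 1.0413i.
For a conjugate pair |z|^2 = z * conj(z) = (product of roots) = c/a = 1/(0.892) = 1.121076, so |z| = sqrt(1.121076) = 1.0588 for both roots.
Moduli of all roots: 1.0588, 1.0588.
All moduli strictly greater than 1? Yes.
Verdict: Stationary.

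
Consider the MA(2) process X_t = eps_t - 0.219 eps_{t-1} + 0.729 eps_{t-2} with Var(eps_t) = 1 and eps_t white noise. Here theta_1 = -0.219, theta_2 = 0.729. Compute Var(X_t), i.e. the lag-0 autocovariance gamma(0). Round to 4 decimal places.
\gamma(0) = 1.5794

For an MA(q) process X_t = eps_t + sum_i theta_i eps_{t-i} with
Var(eps_t) = sigma^2, the variance is
  gamma(0) = sigma^2 * (1 + sum_i theta_i^2).
  sum_i theta_i^2 = (-0.219)^2 + (0.729)^2 = 0.047961 + 0.531441 = 0.579402.
  gamma(0) = 1 * (1 + 0.579402) = 1 * 1.579402 = 1.579402, which rounds to 1.5794.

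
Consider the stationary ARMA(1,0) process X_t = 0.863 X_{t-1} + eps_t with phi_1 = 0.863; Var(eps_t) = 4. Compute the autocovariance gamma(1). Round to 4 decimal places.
\gamma(1) = 13.5250

Multiply the model equation by X_{t-k} and take expectations. With theta_0 = psi_0 = 1 and psi_j the MA(infinity) weights, this gives
  gamma(k) - sum_i phi_i gamma(k-i) = c_k,
  c_k = sigma^2 * sum_{j=k..q} theta_j psi_{j-k}   (c_k = 0 for k > q),
using gamma(-m) = gamma(m).
Pure AR (q = 0): c_0 = sigma^2 = 4, c_k = 0 for k >= 1.
Equations for k = 0 and k = 1 (AR order 1):
  gamma(0) = phi_1 gamma(1) + c_0
  gamma(1) = phi_1 gamma(0) + c_1
Substituting the second into the first: gamma(0) (1 - phi_1^2) = c_0 + phi_1 c_1, so
  gamma(0) = c_0 / (1 - phi_1^2) = 4 / (1 - (0.863)^2) = 4 / 0.255231 = 15.672077.
  gamma(1) = phi_1 gamma(0) = (0.863)(15.672077) = 13.525003.
Therefore gamma(1) = 13.5250 (to 4 decimal places).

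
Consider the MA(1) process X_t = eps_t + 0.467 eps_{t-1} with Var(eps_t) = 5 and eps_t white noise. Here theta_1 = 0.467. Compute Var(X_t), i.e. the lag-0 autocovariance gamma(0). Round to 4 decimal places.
\gamma(0) = 6.0904

For an MA(q) process X_t = eps_t + sum_i theta_i eps_{t-i} with
Var(eps_t) = sigma^2, the variance is
  gamma(0) = sigma^2 * (1 + sum_i theta_i^2).
  sum_i theta_i^2 = (0.467)^2 = 0.218089.
  gamma(0) = 5 * (1 + 0.218089) = 5 * 1.218089 = 6.090445, which rounds to 6.0904.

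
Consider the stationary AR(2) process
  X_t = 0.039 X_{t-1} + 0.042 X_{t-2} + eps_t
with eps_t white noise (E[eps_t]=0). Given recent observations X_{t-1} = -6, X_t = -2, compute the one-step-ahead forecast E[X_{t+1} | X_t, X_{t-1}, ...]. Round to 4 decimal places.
E[X_{t+1} \mid \mathcal F_t] = -0.3300

For an AR(p) model X_t = c + sum_i phi_i X_{t-i} + eps_t, the
one-step-ahead conditional mean is
  E[X_{t+1} | X_t, ...] = c + sum_i phi_i X_{t+1-i}.
Substitute known values:
  E[X_{t+1} | ...] = (0.039) * (-2) + (0.042) * (-6)
                   = -0.3300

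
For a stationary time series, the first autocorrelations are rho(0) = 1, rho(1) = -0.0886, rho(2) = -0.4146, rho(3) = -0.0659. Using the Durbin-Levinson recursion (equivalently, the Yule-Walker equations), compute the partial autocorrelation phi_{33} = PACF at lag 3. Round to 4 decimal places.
\phi_{33} = -0.1921

The PACF at lag k is phi_{kk}, the last component of the solution
to the Yule-Walker system G_k phi = r_k where
  (G_k)_{ij} = rho(|i - j|), (r_k)_i = rho(i), i,j = 1..k.
Equivalently, Durbin-Levinson gives phi_{kk} iteratively:
  phi_{11} = rho(1)
  phi_{kk} = [rho(k) - sum_{j=1..k-1} phi_{k-1,j} rho(k-j)]
            / [1 - sum_{j=1..k-1} phi_{k-1,j} rho(j)],
  phi_{k,j} = phi_{k-1,j} - phi_{kk} phi_{k-1,k-j},  j = 1..k-1.
Step k = 1:
  phi_11 = rho(1) = -0.0886.
Step k = 2:
  phi_22 = [rho(2) - phi_11 rho(1)] / [1 - phi_11 rho(1)] = [-0.4146 - (-0.0886)(-0.0886)] / [1 - (-0.0886)(-0.0886)]
         = -0.42244996 / 0.99215004 = -0.425792.
  Update: phi_21 = phi_11 - phi_22 phi_11 = -0.0886 - (-0.425792)(-0.0886) = -0.126325.
Step k = 3:
  phi_33 = [rho(3) - phi_21 rho(2) - phi_22 rho(1)] / [1 - phi_21 rho(1) - phi_22 rho(2)]
    numerator   = -0.0659 - (-0.126325)(-0.4146) - (-0.425792)(-0.0886) = -0.15599964
    denominator = 1 - (-0.126325)(-0.0886) - (-0.425792)(-0.4146) = 0.81227405
  phi_33 = -0.15599964 / 0.81227405 = -0.1921.
Therefore phi_{33} = -0.1921.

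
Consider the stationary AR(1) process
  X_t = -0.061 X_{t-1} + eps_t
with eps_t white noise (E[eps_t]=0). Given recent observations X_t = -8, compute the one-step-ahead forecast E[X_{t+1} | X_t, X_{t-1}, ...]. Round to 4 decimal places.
E[X_{t+1} \mid \mathcal F_t] = 0.4880

For an AR(p) model X_t = c + sum_i phi_i X_{t-i} + eps_t, the
one-step-ahead conditional mean is
  E[X_{t+1} | X_t, ...] = c + sum_i phi_i X_{t+1-i}.
Substitute known values:
  E[X_{t+1} | ...] = (-0.061) * (-8)
                   = 0.4880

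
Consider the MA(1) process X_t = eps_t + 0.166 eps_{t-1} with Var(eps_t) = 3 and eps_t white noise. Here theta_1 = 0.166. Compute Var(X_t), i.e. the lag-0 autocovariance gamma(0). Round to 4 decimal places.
\gamma(0) = 3.0827

For an MA(q) process X_t = eps_t + sum_i theta_i eps_{t-i} with
Var(eps_t) = sigma^2, the variance is
  gamma(0) = sigma^2 * (1 + sum_i theta_i^2).
  sum_i theta_i^2 = (0.166)^2 = 0.027556.
  gamma(0) = 3 * (1 + 0.027556) = 3 * 1.027556 = 3.082668, which rounds to 3.0827.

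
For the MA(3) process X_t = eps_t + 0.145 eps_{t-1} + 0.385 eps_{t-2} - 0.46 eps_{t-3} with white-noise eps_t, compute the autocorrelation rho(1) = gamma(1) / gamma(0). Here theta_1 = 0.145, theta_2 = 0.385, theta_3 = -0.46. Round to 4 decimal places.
\rho(1) = 0.0172

For an MA(q) process with theta_0 = 1, the autocovariance is
  gamma(k) = sigma^2 * sum_{i=0..q-k} theta_i * theta_{i+k},
and rho(k) = gamma(k) / gamma(0). Sigma^2 cancels.
  numerator   = (1)*(0.145) + (0.145)*(0.385) + (0.385)*(-0.46) = 0.023725.
  denominator = (1)^2 + (0.145)^2 + (0.385)^2 + (-0.46)^2 = 1.38085.
  rho(1) = 0.023725 / 1.38085 = 0.0172.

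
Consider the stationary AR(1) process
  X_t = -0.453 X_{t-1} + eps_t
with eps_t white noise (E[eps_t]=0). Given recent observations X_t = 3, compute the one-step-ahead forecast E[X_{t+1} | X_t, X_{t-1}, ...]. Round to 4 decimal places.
E[X_{t+1} \mid \mathcal F_t] = -1.3590

For an AR(p) model X_t = c + sum_i phi_i X_{t-i} + eps_t, the
one-step-ahead conditional mean is
  E[X_{t+1} | X_t, ...] = c + sum_i phi_i X_{t+1-i}.
Substitute known values:
  E[X_{t+1} | ...] = (-0.453) * (3)
                   = -1.3590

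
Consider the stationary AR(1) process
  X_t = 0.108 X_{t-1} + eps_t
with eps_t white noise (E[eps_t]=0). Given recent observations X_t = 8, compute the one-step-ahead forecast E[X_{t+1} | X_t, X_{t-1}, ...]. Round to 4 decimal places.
E[X_{t+1} \mid \mathcal F_t] = 0.8640

For an AR(p) model X_t = c + sum_i phi_i X_{t-i} + eps_t, the
one-step-ahead conditional mean is
  E[X_{t+1} | X_t, ...] = c + sum_i phi_i X_{t+1-i}.
Substitute known values:
  E[X_{t+1} | ...] = (0.108) * (8)
                   = 0.8640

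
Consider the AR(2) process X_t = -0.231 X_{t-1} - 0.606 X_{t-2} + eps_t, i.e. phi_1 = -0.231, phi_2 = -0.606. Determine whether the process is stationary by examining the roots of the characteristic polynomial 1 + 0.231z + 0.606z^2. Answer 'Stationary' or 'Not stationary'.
\text{Stationary}

The AR(p) characteristic polynomial is P(z) = 1 + 0.231z + 0.606z^2.
Stationarity requires all roots to lie outside the unit circle, i.e. |z| > 1 for every root.
Set 1 + (0.231) z + (0.606) z^2 = 0, i.e. a z^2 + b z + c = 0 with a = 0.606, b = 0.231, c = 1.
Discriminant D = b^2 - 4ac = (0.231)^2 - 4*(0.606)*1 = 0.053361 - (2.424) = -2.370639.
D < 0, so the roots are the complex-conjugate pair z = (-b +/- i sqrt(-D)) / (2a) = -0.1906 +/- 1.2704i.
For a conjugate pair |z|^2 = z * conj(z) = (product of roots) = c/a = 1/(0.606) = 1.650165, so |z| = sqrt(1.650165) = 1.2846 for both roots.
Moduli of all roots: 1.2846, 1.2846.
All moduli strictly greater than 1? Yes.
Verdict: Stationary.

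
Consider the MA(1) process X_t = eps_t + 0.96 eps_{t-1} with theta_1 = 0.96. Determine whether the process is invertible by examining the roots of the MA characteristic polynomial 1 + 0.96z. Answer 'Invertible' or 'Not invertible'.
\text{Invertible}

The MA(q) characteristic polynomial is P(z) = 1 + 0.96z.
Invertibility requires all roots to lie outside the unit circle, i.e. |z| > 1 for every root.
This is linear in z: 1 + (0.96) z = 0  =>  z = -1/(0.96) = -1.041667,  |z| = 1.041667.
Moduli of all roots: 1.0417.
All moduli strictly greater than 1? Yes.
Verdict: Invertible.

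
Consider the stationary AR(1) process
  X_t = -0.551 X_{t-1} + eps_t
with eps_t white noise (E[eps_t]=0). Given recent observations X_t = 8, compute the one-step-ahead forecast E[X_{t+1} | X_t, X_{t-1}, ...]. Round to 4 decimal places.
E[X_{t+1} \mid \mathcal F_t] = -4.4080

For an AR(p) model X_t = c + sum_i phi_i X_{t-i} + eps_t, the
one-step-ahead conditional mean is
  E[X_{t+1} | X_t, ...] = c + sum_i phi_i X_{t+1-i}.
Substitute known values:
  E[X_{t+1} | ...] = (-0.551) * (8)
                   = -4.4080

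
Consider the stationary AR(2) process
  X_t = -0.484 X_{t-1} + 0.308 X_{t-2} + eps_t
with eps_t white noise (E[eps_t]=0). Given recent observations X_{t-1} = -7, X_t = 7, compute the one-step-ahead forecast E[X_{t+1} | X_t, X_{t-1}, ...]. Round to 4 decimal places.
E[X_{t+1} \mid \mathcal F_t] = -5.5440

For an AR(p) model X_t = c + sum_i phi_i X_{t-i} + eps_t, the
one-step-ahead conditional mean is
  E[X_{t+1} | X_t, ...] = c + sum_i phi_i X_{t+1-i}.
Substitute known values:
  E[X_{t+1} | ...] = (-0.484) * (7) + (0.308) * (-7)
                   = -5.5440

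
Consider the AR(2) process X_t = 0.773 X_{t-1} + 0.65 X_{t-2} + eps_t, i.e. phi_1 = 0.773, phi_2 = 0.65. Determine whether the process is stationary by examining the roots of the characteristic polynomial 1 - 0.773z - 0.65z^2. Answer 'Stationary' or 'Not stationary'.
\text{Not stationary}

The AR(p) characteristic polynomial is P(z) = 1 - 0.773z - 0.65z^2.
Stationarity requires all roots to lie outside the unit circle, i.e. |z| > 1 for every root.
Set 1 + (-0.773) z + (-0.65) z^2 = 0, i.e. a z^2 + b z + c = 0 with a = -0.65, b = -0.773, c = 1.
Discriminant D = b^2 - 4ac = (-0.773)^2 - 4*(-0.65)*1 = 0.597529 - (-2.6) = 3.197529.
D >= 0, so the roots are real: z = (-b +/- sqrt(D)) / (2a) = (0.773 +/- 1.788164) / (-1.3).
  z_1 = (0.773 + 1.788164) / (-1.3) = -1.9701,   |z_1| = 1.9701.
  z_2 = (0.773 - 1.788164) / (-1.3) = 0.7809,   |z_2| = 0.7809.
Moduli of all roots: 1.9701, 0.7809.
All moduli strictly greater than 1? No.
Verdict: Not stationary.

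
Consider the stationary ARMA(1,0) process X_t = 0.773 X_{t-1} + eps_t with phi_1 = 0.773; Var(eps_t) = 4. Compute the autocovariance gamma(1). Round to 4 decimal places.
\gamma(1) = 7.6825

Multiply the model equation by X_{t-k} and take expectations. With theta_0 = psi_0 = 1 and psi_j the MA(infinity) weights, this gives
  gamma(k) - sum_i phi_i gamma(k-i) = c_k,
  c_k = sigma^2 * sum_{j=k..q} theta_j psi_{j-k}   (c_k = 0 for k > q),
using gamma(-m) = gamma(m).
Pure AR (q = 0): c_0 = sigma^2 = 4, c_k = 0 for k >= 1.
Equations for k = 0 and k = 1 (AR order 1):
  gamma(0) = phi_1 gamma(1) + c_0
  gamma(1) = phi_1 gamma(0) + c_1
Substituting the second into the first: gamma(0) (1 - phi_1^2) = c_0 + phi_1 c_1, so
  gamma(0) = c_0 / (1 - phi_1^2) = 4 / (1 - (0.773)^2) = 4 / 0.402471 = 9.938604.
  gamma(1) = phi_1 gamma(0) = (0.773)(9.938604) = 7.682541.
Therefore gamma(1) = 7.6825 (to 4 decimal places).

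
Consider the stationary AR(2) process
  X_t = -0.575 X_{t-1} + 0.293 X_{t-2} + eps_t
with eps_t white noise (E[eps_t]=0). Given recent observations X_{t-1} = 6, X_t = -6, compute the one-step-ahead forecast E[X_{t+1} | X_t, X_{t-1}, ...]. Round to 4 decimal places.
E[X_{t+1} \mid \mathcal F_t] = 5.2080

For an AR(p) model X_t = c + sum_i phi_i X_{t-i} + eps_t, the
one-step-ahead conditional mean is
  E[X_{t+1} | X_t, ...] = c + sum_i phi_i X_{t+1-i}.
Substitute known values:
  E[X_{t+1} | ...] = (-0.575) * (-6) + (0.293) * (6)
                   = 5.2080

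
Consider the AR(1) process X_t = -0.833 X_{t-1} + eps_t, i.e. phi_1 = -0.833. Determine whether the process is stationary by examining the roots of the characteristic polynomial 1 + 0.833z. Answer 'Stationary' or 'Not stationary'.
\text{Stationary}

The AR(p) characteristic polynomial is P(z) = 1 + 0.833z.
Stationarity requires all roots to lie outside the unit circle, i.e. |z| > 1 for every root.
This is linear in z: 1 + (0.833) z = 0  =>  z = -1/(0.833) = -1.20048,  |z| = 1.20048.
Moduli of all roots: 1.2005.
All moduli strictly greater than 1? Yes.
Verdict: Stationary.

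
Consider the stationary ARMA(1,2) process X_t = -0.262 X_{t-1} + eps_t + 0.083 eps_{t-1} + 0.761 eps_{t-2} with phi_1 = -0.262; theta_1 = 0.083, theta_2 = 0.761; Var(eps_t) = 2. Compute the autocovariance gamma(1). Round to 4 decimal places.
\gamma(1) = -1.0144

Multiply the model equation by X_{t-k} and take expectations. With theta_0 = psi_0 = 1 and psi_j the MA(infinity) weights, this gives
  gamma(k) - sum_i phi_i gamma(k-i) = c_k,
  c_k = sigma^2 * sum_{j=k..q} theta_j psi_{j-k}   (c_k = 0 for k > q),
using gamma(-m) = gamma(m).
psi-weights needed (psi_j = theta_j + sum_i phi_i psi_{j-i}):
  psi_1 = theta_1 + phi_1 = 0.083 + (-0.262) = -0.179
  psi_2 = theta_2 + phi_1 psi_1 = 0.761 + (-0.262)(-0.179) = 0.807898
Right-hand sides:
  c_0 = sigma^2 (1 + theta_1 psi_1 + theta_2 psi_2) = 2 * (1 + (0.083)(-0.179) + (0.761)(0.807898)) = 2 * 1.599953 = 3.199907
  c_1 = sigma^2 (theta_1 + theta_2 psi_1) = 2 * (0.083 + (0.761)(-0.179)) = -0.106438
  c_2 = sigma^2 theta_2 = 2 * (0.761) = 1.522
Equations for k = 0 and k = 1 (AR order 1):
  gamma(0) = phi_1 gamma(1) + c_0
  gamma(1) = phi_1 gamma(0) + c_1
Substituting the second into the first: gamma(0) (1 - phi_1^2) = c_0 + phi_1 c_1, so
  gamma(0) = (c_0 + phi_1 c_1) / (1 - phi_1^2) = (3.199907 + (-0.262)(-0.106438)) / (1 - (-0.262)^2) = 3.227794 / 0.931356 = 3.465693.
  gamma(1) = phi_1 gamma(0) + c_1 = (-0.262)(3.465693) + (-0.106438) = -1.014449.
Therefore gamma(1) = -1.0144 (to 4 decimal places).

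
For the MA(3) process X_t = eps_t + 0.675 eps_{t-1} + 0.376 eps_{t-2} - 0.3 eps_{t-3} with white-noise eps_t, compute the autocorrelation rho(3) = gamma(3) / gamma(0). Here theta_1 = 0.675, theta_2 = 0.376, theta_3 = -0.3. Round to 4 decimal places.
\rho(3) = -0.1778

For an MA(q) process with theta_0 = 1, the autocovariance is
  gamma(k) = sigma^2 * sum_{i=0..q-k} theta_i * theta_{i+k},
and rho(k) = gamma(k) / gamma(0). Sigma^2 cancels.
  numerator   = (1)*(-0.3) = -0.3.
  denominator = (1)^2 + (0.675)^2 + (0.376)^2 + (-0.3)^2 = 1.687001.
  rho(3) = -0.3 / 1.687001 = -0.1778.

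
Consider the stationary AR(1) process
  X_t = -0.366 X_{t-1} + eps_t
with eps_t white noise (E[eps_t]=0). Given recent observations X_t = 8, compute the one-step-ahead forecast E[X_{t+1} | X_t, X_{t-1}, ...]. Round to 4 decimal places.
E[X_{t+1} \mid \mathcal F_t] = -2.9280

For an AR(p) model X_t = c + sum_i phi_i X_{t-i} + eps_t, the
one-step-ahead conditional mean is
  E[X_{t+1} | X_t, ...] = c + sum_i phi_i X_{t+1-i}.
Substitute known values:
  E[X_{t+1} | ...] = (-0.366) * (8)
                   = -2.9280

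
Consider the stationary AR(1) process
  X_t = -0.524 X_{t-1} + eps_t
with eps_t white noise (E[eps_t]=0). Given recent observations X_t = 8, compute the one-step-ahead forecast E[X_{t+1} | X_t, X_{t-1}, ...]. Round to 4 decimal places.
E[X_{t+1} \mid \mathcal F_t] = -4.1920

For an AR(p) model X_t = c + sum_i phi_i X_{t-i} + eps_t, the
one-step-ahead conditional mean is
  E[X_{t+1} | X_t, ...] = c + sum_i phi_i X_{t+1-i}.
Substitute known values:
  E[X_{t+1} | ...] = (-0.524) * (8)
                   = -4.1920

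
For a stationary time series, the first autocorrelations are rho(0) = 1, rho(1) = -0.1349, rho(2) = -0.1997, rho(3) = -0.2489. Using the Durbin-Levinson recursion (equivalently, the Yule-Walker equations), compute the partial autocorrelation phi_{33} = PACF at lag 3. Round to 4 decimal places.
\phi_{33} = -0.3340

The PACF at lag k is phi_{kk}, the last component of the solution
to the Yule-Walker system G_k phi = r_k where
  (G_k)_{ij} = rho(|i - j|), (r_k)_i = rho(i), i,j = 1..k.
Equivalently, Durbin-Levinson gives phi_{kk} iteratively:
  phi_{11} = rho(1)
  phi_{kk} = [rho(k) - sum_{j=1..k-1} phi_{k-1,j} rho(k-j)]
            / [1 - sum_{j=1..k-1} phi_{k-1,j} rho(j)],
  phi_{k,j} = phi_{k-1,j} - phi_{kk} phi_{k-1,k-j},  j = 1..k-1.
Step k = 1:
  phi_11 = rho(1) = -0.1349.
Step k = 2:
  phi_22 = [rho(2) - phi_11 rho(1)] / [1 - phi_11 rho(1)] = [-0.1997 - (-0.1349)(-0.1349)] / [1 - (-0.1349)(-0.1349)]
         = -0.21789801 / 0.98180199 = -0.221937.
  Update: phi_21 = phi_11 - phi_22 phi_11 = -0.1349 - (-0.221937)(-0.1349) = -0.164839.
Step k = 3:
  phi_33 = [rho(3) - phi_21 rho(2) - phi_22 rho(1)] / [1 - phi_21 rho(1) - phi_22 rho(2)]
    numerator   = -0.2489 - (-0.164839)(-0.1997) - (-0.221937)(-0.1349) = -0.31175768
    denominator = 1 - (-0.164839)(-0.1349) - (-0.221937)(-0.1997) = 0.9334424
  phi_33 = -0.31175768 / 0.9334424 = -0.334.
Therefore phi_{33} = -0.3340.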